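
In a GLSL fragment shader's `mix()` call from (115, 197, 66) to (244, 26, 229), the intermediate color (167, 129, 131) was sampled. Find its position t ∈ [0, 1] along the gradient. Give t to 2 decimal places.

Invert the lerp on the G channel (largest span, 171): t = (129 − 197) / (26 − 197) = -68/-171 = 0.39766.
Check on R: (167 − 115)/(244 − 115) = 0.4031 ✓

0.40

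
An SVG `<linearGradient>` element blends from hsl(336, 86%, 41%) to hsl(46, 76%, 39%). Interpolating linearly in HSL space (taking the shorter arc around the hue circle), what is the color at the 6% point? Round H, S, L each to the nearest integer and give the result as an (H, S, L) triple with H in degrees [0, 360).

(340, 85, 41)

Hue: 46 − 336 = -290°, but |-290| > 180 so the shorter arc goes the other way: Δh = -290 + 360 = 70°.
H = 336 + 0.06 × (70) = 340.2 → 340°
S = 86 + 0.06 × (76 − 86) = 85.4 → 85%
L = 41 + 0.06 × (39 − 41) = 40.88 → 41%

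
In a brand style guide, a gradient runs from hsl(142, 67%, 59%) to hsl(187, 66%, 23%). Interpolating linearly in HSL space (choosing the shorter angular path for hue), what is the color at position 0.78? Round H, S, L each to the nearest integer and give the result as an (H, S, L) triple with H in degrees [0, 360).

Hue arc: Δh = 187 − 142 = 45° (|Δh| ≤ 180, already the shorter path).
H = 142 + 0.78 × (45) = 177.1 → 177°
S = 67 + 0.78 × (66 − 67) = 66.22 → 66%
L = 59 + 0.78 × (23 − 59) = 30.92 → 31%

(177, 66, 31)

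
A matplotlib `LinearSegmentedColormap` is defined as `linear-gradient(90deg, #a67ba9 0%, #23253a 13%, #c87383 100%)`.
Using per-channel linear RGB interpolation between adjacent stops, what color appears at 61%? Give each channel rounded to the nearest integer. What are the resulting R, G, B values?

61% lies between the 13% and 100% stops, so the local fraction is t = (61 − 13)/(100 − 13) = 48/87 ≈ 0.5517.
#23253a → (35, 37, 58); #c87383 → (200, 115, 131).
R = 35 + 0.5517 × (200 − 35) = 126.03 → 126
G = 37 + 0.5517 × (115 − 37) = 80.033 → 80
B = 58 + 0.5517 × (131 − 58) = 98.274 → 98

(126, 80, 98)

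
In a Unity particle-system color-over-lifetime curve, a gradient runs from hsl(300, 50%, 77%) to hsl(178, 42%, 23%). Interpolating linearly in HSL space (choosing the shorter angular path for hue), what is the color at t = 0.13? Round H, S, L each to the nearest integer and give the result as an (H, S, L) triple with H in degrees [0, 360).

(284, 49, 70)

Hue arc: Δh = 178 − 300 = -122° (|Δh| ≤ 180, already the shorter path).
H = 300 + 0.13 × (-122) = 284.14 → 284°
S = 50 + 0.13 × (42 − 50) = 48.96 → 49%
L = 77 + 0.13 × (23 − 77) = 69.98 → 70%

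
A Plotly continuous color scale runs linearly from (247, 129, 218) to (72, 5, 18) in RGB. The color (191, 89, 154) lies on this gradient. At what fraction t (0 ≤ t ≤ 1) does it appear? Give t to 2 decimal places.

Invert the lerp on the B channel (largest span, 200): t = (154 − 218) / (18 − 218) = -64/-200 = 0.32.
Check on R: (191 − 247)/(72 − 247) = 0.32 ✓

0.32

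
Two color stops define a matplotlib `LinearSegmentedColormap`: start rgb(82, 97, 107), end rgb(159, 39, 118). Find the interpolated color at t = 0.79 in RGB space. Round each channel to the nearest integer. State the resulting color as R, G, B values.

(143, 51, 116)

R = 82 + 0.79 × (159 − 82) = 82 + 0.79 × 77 = 142.83 → 143
G = 97 + 0.79 × (39 − 97) = 97 + 0.79 × -58 = 51.18 → 51
B = 107 + 0.79 × (118 − 107) = 107 + 0.79 × 11 = 115.69 → 116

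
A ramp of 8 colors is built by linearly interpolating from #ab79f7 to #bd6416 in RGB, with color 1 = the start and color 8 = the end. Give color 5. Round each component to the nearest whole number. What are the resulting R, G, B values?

(181, 109, 118)

With 8 swatches and endpoints inclusive, swatch 5 sits at t = (5 − 1)/(8 − 1) = 4/7 ≈ 0.5714.
#ab79f7 → (171, 121, 247); #bd6416 → (189, 100, 22).
R = 171 + 0.5714 × (189 − 171) = 181.285 → 181
G = 121 + 0.5714 × (100 − 121) = 109.001 → 109
B = 247 + 0.5714 × (22 − 247) = 118.435 → 118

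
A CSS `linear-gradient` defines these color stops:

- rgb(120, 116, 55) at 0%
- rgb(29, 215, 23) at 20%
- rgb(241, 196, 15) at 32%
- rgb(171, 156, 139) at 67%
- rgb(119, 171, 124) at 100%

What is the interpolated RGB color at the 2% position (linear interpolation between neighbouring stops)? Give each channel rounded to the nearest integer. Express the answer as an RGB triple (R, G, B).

(111, 126, 52)

2% lies between the 0% and 20% stops, so the local fraction is t = (2 − 0)/(20 − 0) = 2/20 ≈ 0.1.
R = 120 + 0.1 × (29 − 120) = 110.9 → 111
G = 116 + 0.1 × (215 − 116) = 125.9 → 126
B = 55 + 0.1 × (23 − 55) = 51.8 → 52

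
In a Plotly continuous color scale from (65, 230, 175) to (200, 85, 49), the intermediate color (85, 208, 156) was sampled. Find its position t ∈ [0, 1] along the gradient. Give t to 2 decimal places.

0.15

Invert the lerp on the G channel (largest span, 145): t = (208 − 230) / (85 − 230) = -22/-145 = 0.15172.
Check on R: (85 − 65)/(200 − 65) = 0.1481 ✓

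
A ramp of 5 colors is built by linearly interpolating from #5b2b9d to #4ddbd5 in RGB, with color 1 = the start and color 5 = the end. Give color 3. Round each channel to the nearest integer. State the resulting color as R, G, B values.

(84, 131, 185)

With 5 swatches and endpoints inclusive, swatch 3 sits at t = (3 − 1)/(5 − 1) = 2/4 ≈ 0.5.
#5b2b9d → (91, 43, 157); #4ddbd5 → (77, 219, 213).
R = 91 + 0.5 × (77 − 91) = 84 → 84
G = 43 + 0.5 × (219 − 43) = 131 → 131
B = 157 + 0.5 × (213 − 157) = 185 → 185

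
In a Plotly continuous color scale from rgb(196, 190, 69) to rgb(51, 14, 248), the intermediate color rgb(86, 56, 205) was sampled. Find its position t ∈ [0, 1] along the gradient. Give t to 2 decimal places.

Invert the lerp on the B channel (largest span, 179): t = (205 − 69) / (248 − 69) = 136/179 = 0.75978.
Check on R: (86 − 196)/(51 − 196) = 0.7586 ✓

0.76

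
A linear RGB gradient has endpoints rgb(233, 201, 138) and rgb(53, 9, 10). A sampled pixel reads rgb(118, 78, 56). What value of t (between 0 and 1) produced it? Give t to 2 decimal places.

0.64

Invert the lerp on the G channel (largest span, 192): t = (78 − 201) / (9 − 201) = -123/-192 = 0.64062.
Check on R: (118 − 233)/(53 − 233) = 0.6389 ✓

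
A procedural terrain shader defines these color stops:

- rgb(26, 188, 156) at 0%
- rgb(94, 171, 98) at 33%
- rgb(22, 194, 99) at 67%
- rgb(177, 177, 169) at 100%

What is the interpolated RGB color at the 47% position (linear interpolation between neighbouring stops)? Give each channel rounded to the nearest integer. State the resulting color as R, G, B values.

47% lies between the 33% and 67% stops, so the local fraction is t = (47 − 33)/(67 − 33) = 14/34 ≈ 0.4118.
R = 94 + 0.4118 × (22 − 94) = 64.35 → 64
G = 171 + 0.4118 × (194 − 171) = 180.471 → 180
B = 98 + 0.4118 × (99 − 98) = 98.412 → 98

(64, 180, 98)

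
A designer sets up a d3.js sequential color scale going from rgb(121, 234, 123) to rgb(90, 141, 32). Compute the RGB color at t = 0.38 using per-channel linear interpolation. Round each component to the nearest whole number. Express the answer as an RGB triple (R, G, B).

R = 121 + 0.38 × (90 − 121) = 121 + 0.38 × -31 = 109.22 → 109
G = 234 + 0.38 × (141 − 234) = 234 + 0.38 × -93 = 198.66 → 199
B = 123 + 0.38 × (32 − 123) = 123 + 0.38 × -91 = 88.42 → 88
So the blended color is (109, 199, 88), about #6dc758.

(109, 199, 88)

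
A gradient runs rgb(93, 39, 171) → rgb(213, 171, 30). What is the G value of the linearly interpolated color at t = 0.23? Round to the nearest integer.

G = 39 + 0.23 × (171 − 39) = 69.36 → 69

69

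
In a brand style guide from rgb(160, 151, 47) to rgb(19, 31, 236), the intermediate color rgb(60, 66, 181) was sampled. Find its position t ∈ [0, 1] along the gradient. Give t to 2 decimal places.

Invert the lerp on the B channel (largest span, 189): t = (181 − 47) / (236 − 47) = 134/189 = 0.70899.
Check on R: (60 − 160)/(19 − 160) = 0.7092 ✓

0.71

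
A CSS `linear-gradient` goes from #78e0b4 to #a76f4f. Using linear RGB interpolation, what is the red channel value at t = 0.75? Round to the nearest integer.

R₁ = 120 (from #78e0b4), R₂ = 167 (from #a76f4f).
R = 120 + 0.75 × (167 − 120) = 155.25 → 155

155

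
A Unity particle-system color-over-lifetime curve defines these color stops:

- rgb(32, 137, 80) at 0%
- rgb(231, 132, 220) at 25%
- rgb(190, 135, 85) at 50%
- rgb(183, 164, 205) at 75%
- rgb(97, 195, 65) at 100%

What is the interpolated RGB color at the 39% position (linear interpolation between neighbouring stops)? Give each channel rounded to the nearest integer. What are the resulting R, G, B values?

(208, 134, 144)

39% lies between the 25% and 50% stops, so the local fraction is t = (39 − 25)/(50 − 25) = 14/25 ≈ 0.56.
R = 231 + 0.56 × (190 − 231) = 208.04 → 208
G = 132 + 0.56 × (135 − 132) = 133.68 → 134
B = 220 + 0.56 × (85 − 220) = 144.4 → 144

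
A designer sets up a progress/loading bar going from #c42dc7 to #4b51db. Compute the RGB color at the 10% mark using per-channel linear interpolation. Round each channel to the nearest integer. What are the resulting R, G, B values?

#c42dc7 → (196, 45, 199); #4b51db → (75, 81, 219).
10% corresponds to t = 0.1.
R = 196 + 0.1 × (75 − 196) = 196 + 0.1 × -121 = 183.9 → 184
G = 45 + 0.1 × (81 − 45) = 45 + 0.1 × 36 = 48.6 → 49
B = 199 + 0.1 × (219 − 199) = 199 + 0.1 × 20 = 201 → 201

(184, 49, 201)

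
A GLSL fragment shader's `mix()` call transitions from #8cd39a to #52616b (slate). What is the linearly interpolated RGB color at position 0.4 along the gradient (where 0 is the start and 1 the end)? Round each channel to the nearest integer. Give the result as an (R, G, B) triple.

(117, 165, 135)

#8cd39a → (140, 211, 154); #52616b → (82, 97, 107).
R = 140 + 0.4 × (82 − 140) = 140 + 0.4 × -58 = 116.8 → 117
G = 211 + 0.4 × (97 − 211) = 211 + 0.4 × -114 = 165.4 → 165
B = 154 + 0.4 × (107 − 154) = 154 + 0.4 × -47 = 135.2 → 135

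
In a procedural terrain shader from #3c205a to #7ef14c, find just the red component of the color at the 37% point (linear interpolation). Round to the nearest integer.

84

R₁ = 60 (from #3c205a), R₂ = 126 (from #7ef14c).
R = 60 + 0.37 × (126 − 60) = 84.42 → 84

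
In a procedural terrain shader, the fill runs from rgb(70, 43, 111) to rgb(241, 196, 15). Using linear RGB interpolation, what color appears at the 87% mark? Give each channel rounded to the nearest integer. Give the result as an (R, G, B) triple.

87% corresponds to t = 0.87.
R = 70 + 0.87 × (241 − 70) = 70 + 0.87 × 171 = 218.77 → 219
G = 43 + 0.87 × (196 − 43) = 43 + 0.87 × 153 = 176.11 → 176
B = 111 + 0.87 × (15 − 111) = 111 + 0.87 × -96 = 27.48 → 27

(219, 176, 27)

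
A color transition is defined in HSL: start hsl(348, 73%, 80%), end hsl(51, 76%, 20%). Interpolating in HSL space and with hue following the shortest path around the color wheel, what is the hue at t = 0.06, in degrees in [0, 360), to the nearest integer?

Hue: 51 − 348 = -297°, but |-297| > 180 so the shorter arc goes the other way: Δh = -297 + 360 = 63°.
H = 348 + 0.06 × (63) = 351.78 → 352°

352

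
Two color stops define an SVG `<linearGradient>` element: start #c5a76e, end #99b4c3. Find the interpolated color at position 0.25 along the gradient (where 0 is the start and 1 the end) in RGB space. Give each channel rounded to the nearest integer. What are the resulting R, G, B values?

(186, 170, 131)

#c5a76e → (197, 167, 110); #99b4c3 → (153, 180, 195).
R = 197 + 0.25 × (153 − 197) = 197 + 0.25 × -44 = 186 → 186
G = 167 + 0.25 × (180 − 167) = 167 + 0.25 × 13 = 170.25 → 170
B = 110 + 0.25 × (195 − 110) = 110 + 0.25 × 85 = 131.25 → 131
So the blended color is (186, 170, 131), about #baaa83.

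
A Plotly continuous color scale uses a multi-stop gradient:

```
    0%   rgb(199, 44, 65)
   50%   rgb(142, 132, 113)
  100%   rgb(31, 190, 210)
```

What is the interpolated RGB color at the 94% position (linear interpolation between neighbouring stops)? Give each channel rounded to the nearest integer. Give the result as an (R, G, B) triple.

(44, 183, 198)

94% lies between the 50% and 100% stops, so the local fraction is t = (94 − 50)/(100 − 50) = 44/50 ≈ 0.88.
R = 142 + 0.88 × (31 − 142) = 44.32 → 44
G = 132 + 0.88 × (190 − 132) = 183.04 → 183
B = 113 + 0.88 × (210 − 113) = 198.36 → 198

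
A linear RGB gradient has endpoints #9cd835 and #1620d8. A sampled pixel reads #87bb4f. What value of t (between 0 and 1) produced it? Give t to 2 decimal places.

Invert the lerp on the G channel (largest span, 184): t = (187 − 216) / (32 − 216) = -29/-184 = 0.15761.
Check on R: (135 − 156)/(22 − 156) = 0.1567 ✓

0.16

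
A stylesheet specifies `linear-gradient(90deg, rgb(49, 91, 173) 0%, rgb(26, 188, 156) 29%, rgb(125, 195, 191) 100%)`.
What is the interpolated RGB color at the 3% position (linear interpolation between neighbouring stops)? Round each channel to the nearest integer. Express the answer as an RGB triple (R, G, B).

(47, 101, 171)

3% lies between the 0% and 29% stops, so the local fraction is t = (3 − 0)/(29 − 0) = 3/29 ≈ 0.1034.
R = 49 + 0.1034 × (26 − 49) = 46.622 → 47
G = 91 + 0.1034 × (188 − 91) = 101.03 → 101
B = 173 + 0.1034 × (156 − 173) = 171.242 → 171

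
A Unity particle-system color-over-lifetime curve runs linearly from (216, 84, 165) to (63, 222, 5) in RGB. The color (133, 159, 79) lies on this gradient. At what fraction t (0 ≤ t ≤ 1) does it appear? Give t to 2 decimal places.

0.54

Invert the lerp on the B channel (largest span, 160): t = (79 − 165) / (5 − 165) = -86/-160 = 0.5375.
Check on R: (133 − 216)/(63 − 216) = 0.5425 ✓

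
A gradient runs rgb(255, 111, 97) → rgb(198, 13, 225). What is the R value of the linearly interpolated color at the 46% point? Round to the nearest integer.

R = 255 + 0.46 × (198 − 255) = 228.78 → 229

229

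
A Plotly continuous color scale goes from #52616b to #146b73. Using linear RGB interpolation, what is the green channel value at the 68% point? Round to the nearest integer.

G₁ = 97 (from #52616b), G₂ = 107 (from #146b73).
G = 97 + 0.68 × (107 − 97) = 103.8 → 104

104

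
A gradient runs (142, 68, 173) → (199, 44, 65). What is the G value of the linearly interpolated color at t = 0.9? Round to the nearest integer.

46

G = 68 + 0.9 × (44 − 68) = 46.4 → 46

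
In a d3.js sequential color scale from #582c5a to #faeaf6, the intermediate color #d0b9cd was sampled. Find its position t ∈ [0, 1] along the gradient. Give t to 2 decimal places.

0.74

Invert the lerp on the G channel (largest span, 190): t = (185 − 44) / (234 − 44) = 141/190 = 0.74211.
Check on R: (208 − 88)/(250 − 88) = 0.7407 ✓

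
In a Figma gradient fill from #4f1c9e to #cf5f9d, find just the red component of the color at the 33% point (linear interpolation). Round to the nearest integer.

121

R₁ = 79 (from #4f1c9e), R₂ = 207 (from #cf5f9d).
R = 79 + 0.33 × (207 − 79) = 121.24 → 121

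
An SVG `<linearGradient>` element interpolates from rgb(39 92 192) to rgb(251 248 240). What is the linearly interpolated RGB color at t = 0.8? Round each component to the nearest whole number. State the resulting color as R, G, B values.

R = 39 + 0.8 × (251 − 39) = 39 + 0.8 × 212 = 208.6 → 209
G = 92 + 0.8 × (248 − 92) = 92 + 0.8 × 156 = 216.8 → 217
B = 192 + 0.8 × (240 − 192) = 192 + 0.8 × 48 = 230.4 → 230

(209, 217, 230)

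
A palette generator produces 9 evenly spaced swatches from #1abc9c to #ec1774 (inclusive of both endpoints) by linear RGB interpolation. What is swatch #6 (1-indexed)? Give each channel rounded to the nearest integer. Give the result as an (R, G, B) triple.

(157, 85, 131)

With 9 swatches and endpoints inclusive, swatch 6 sits at t = (6 − 1)/(9 − 1) = 5/8 ≈ 0.625.
#1abc9c → (26, 188, 156); #ec1774 → (236, 23, 116).
R = 26 + 0.625 × (236 − 26) = 157.25 → 157
G = 188 + 0.625 × (23 − 188) = 84.875 → 85
B = 156 + 0.625 × (116 − 156) = 131 → 131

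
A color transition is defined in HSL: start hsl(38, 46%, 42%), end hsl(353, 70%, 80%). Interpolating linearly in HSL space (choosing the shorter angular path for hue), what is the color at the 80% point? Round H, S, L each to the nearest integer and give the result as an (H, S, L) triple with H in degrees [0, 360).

(2, 65, 72)

Hue: 353 − 38 = 315°, but |315| > 180 so the shorter arc goes the other way: Δh = 315 − 360 = -45°.
H = 38 + 0.8 × (-45) = 2 → 2°
S = 46 + 0.8 × (70 − 46) = 65.2 → 65%
L = 42 + 0.8 × (80 − 42) = 72.4 → 72%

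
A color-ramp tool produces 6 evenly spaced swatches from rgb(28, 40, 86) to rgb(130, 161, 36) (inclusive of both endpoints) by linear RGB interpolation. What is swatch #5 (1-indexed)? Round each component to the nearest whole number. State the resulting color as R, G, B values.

With 6 swatches and endpoints inclusive, swatch 5 sits at t = (5 − 1)/(6 − 1) = 4/5 ≈ 0.8.
R = 28 + 0.8 × (130 − 28) = 109.6 → 110
G = 40 + 0.8 × (161 − 40) = 136.8 → 137
B = 86 + 0.8 × (36 − 86) = 46 → 46

(110, 137, 46)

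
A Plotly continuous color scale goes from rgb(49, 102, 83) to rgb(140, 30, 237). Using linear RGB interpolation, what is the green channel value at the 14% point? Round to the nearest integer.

G = 102 + 0.14 × (30 − 102) = 91.92 → 92

92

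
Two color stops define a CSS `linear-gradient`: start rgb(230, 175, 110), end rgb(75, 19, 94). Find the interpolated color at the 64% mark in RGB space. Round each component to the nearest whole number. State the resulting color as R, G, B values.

(131, 75, 100)

64% corresponds to t = 0.64.
R = 230 + 0.64 × (75 − 230) = 230 + 0.64 × -155 = 130.8 → 131
G = 175 + 0.64 × (19 − 175) = 175 + 0.64 × -156 = 75.16 → 75
B = 110 + 0.64 × (94 − 110) = 110 + 0.64 × -16 = 99.76 → 100
So the blended color is (131, 75, 100), about #834b64.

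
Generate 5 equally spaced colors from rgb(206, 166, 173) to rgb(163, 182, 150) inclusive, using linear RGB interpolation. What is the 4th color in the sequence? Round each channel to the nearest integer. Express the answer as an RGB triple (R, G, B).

With 5 swatches and endpoints inclusive, swatch 4 sits at t = (4 − 1)/(5 − 1) = 3/4 ≈ 0.75.
R = 206 + 0.75 × (163 − 206) = 173.75 → 174
G = 166 + 0.75 × (182 − 166) = 178 → 178
B = 173 + 0.75 × (150 − 173) = 155.75 → 156

(174, 178, 156)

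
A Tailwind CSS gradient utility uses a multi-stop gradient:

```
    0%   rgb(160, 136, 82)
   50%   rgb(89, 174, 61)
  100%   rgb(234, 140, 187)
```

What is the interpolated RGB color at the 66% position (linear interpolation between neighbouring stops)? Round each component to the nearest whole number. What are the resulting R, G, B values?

66% lies between the 50% and 100% stops, so the local fraction is t = (66 − 50)/(100 − 50) = 16/50 ≈ 0.32.
R = 89 + 0.32 × (234 − 89) = 135.4 → 135
G = 174 + 0.32 × (140 − 174) = 163.12 → 163
B = 61 + 0.32 × (187 − 61) = 101.32 → 101

(135, 163, 101)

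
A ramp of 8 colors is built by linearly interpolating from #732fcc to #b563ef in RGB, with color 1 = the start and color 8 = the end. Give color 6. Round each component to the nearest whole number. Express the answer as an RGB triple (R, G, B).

(162, 84, 229)

With 8 swatches and endpoints inclusive, swatch 6 sits at t = (6 − 1)/(8 − 1) = 5/7 ≈ 0.7143.
#732fcc → (115, 47, 204); #b563ef → (181, 99, 239).
R = 115 + 0.7143 × (181 − 115) = 162.144 → 162
G = 47 + 0.7143 × (99 − 47) = 84.144 → 84
B = 204 + 0.7143 × (239 − 204) = 229 → 229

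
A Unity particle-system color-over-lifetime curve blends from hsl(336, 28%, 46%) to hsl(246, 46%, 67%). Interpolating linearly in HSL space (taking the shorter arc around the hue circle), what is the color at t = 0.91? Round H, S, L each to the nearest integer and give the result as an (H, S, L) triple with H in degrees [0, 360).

Hue arc: Δh = 246 − 336 = -90° (|Δh| ≤ 180, already the shorter path).
H = 336 + 0.91 × (-90) = 254.1 → 254°
S = 28 + 0.91 × (46 − 28) = 44.38 → 44%
L = 46 + 0.91 × (67 − 46) = 65.11 → 65%

(254, 44, 65)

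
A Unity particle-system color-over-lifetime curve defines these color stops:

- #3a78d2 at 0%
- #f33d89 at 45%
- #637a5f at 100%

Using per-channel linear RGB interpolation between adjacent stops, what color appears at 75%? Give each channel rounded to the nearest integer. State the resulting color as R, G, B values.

75% lies between the 45% and 100% stops, so the local fraction is t = (75 − 45)/(100 − 45) = 30/55 ≈ 0.5455.
#f33d89 → (243, 61, 137); #637a5f → (99, 122, 95).
R = 243 + 0.5455 × (99 − 243) = 164.448 → 164
G = 61 + 0.5455 × (122 − 61) = 94.275 → 94
B = 137 + 0.5455 × (95 − 137) = 114.089 → 114

(164, 94, 114)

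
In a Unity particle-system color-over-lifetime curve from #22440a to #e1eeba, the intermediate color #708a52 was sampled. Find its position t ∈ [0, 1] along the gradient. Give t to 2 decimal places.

Invert the lerp on the R channel (largest span, 191): t = (112 − 34) / (225 − 34) = 78/191 = 0.40838.
Check on G: (138 − 68)/(238 − 68) = 0.4118 ✓

0.41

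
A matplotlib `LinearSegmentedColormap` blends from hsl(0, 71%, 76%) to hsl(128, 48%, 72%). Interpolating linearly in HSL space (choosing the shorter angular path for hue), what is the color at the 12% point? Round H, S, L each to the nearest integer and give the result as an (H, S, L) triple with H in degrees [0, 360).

Hue arc: Δh = 128 − 0 = 128° (|Δh| ≤ 180, already the shorter path).
H = 0 + 0.12 × (128) = 15.36 → 15°
S = 71 + 0.12 × (48 − 71) = 68.24 → 68%
L = 76 + 0.12 × (72 − 76) = 75.52 → 76%

(15, 68, 76)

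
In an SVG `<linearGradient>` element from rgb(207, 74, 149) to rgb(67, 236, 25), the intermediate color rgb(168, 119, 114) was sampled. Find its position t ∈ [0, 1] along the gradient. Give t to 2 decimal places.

0.28

Invert the lerp on the G channel (largest span, 162): t = (119 − 74) / (236 − 74) = 45/162 = 0.27778.
Check on R: (168 − 207)/(67 − 207) = 0.2786 ✓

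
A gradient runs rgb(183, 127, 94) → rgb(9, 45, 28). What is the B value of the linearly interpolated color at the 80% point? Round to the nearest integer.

41

B = 94 + 0.8 × (28 − 94) = 41.2 → 41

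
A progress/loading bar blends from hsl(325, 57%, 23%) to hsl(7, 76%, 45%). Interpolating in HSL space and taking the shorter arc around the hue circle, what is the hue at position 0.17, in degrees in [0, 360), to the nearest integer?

Hue: 7 − 325 = -318°, but |-318| > 180 so the shorter arc goes the other way: Δh = -318 + 360 = 42°.
H = 325 + 0.17 × (42) = 332.14 → 332°

332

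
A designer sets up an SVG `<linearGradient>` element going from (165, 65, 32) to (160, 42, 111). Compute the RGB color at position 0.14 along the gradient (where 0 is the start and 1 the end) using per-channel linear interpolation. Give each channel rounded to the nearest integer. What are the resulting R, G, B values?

R = 165 + 0.14 × (160 − 165) = 165 + 0.14 × -5 = 164.3 → 164
G = 65 + 0.14 × (42 − 65) = 65 + 0.14 × -23 = 61.78 → 62
B = 32 + 0.14 × (111 − 32) = 32 + 0.14 × 79 = 43.06 → 43

(164, 62, 43)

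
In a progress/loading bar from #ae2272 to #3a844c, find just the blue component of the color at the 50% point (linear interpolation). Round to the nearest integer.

95

B₁ = 114 (from #ae2272), B₂ = 76 (from #3a844c).
B = 114 + 0.5 × (76 − 114) = 95 → 95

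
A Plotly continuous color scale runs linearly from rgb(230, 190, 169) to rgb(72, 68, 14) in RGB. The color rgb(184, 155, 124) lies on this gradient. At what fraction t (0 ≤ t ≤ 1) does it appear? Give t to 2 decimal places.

0.29

Invert the lerp on the R channel (largest span, 158): t = (184 − 230) / (72 − 230) = -46/-158 = 0.29114.
Check on G: (155 − 190)/(68 − 190) = 0.2869 ✓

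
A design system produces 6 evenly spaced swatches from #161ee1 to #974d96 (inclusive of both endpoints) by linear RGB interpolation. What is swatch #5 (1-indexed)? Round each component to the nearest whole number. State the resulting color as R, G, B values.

(125, 68, 165)

With 6 swatches and endpoints inclusive, swatch 5 sits at t = (5 − 1)/(6 − 1) = 4/5 ≈ 0.8.
#161ee1 → (22, 30, 225); #974d96 → (151, 77, 150).
R = 22 + 0.8 × (151 − 22) = 125.2 → 125
G = 30 + 0.8 × (77 − 30) = 67.6 → 68
B = 225 + 0.8 × (150 − 225) = 165 → 165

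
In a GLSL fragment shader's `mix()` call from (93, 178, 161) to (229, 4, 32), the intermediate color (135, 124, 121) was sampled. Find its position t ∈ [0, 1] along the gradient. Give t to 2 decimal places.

Invert the lerp on the G channel (largest span, 174): t = (124 − 178) / (4 − 178) = -54/-174 = 0.31034.
Check on R: (135 − 93)/(229 − 93) = 0.3088 ✓

0.31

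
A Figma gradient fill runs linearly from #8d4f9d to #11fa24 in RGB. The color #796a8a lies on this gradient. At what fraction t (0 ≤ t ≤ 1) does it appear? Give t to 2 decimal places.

0.16

Invert the lerp on the G channel (largest span, 171): t = (106 − 79) / (250 − 79) = 27/171 = 0.15789.
Check on R: (121 − 141)/(17 − 141) = 0.1613 ✓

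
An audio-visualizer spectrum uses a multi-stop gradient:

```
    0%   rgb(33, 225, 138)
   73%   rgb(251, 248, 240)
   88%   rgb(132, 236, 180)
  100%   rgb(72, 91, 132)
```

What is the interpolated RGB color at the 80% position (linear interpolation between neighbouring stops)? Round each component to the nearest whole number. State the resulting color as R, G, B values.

(195, 242, 212)

80% lies between the 73% and 88% stops, so the local fraction is t = (80 − 73)/(88 − 73) = 7/15 ≈ 0.4667.
R = 251 + 0.4667 × (132 − 251) = 195.463 → 195
G = 248 + 0.4667 × (236 − 248) = 242.4 → 242
B = 240 + 0.4667 × (180 − 240) = 211.998 → 212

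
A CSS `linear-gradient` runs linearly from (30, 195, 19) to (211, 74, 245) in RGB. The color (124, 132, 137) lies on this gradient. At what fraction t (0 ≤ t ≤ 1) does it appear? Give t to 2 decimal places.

Invert the lerp on the B channel (largest span, 226): t = (137 − 19) / (245 − 19) = 118/226 = 0.52212.
Check on R: (124 − 30)/(211 − 30) = 0.5193 ✓

0.52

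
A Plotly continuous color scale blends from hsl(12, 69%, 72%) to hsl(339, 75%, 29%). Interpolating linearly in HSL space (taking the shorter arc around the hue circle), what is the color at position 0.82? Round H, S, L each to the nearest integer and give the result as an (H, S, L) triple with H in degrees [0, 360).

(345, 74, 37)

Hue: 339 − 12 = 327°, but |327| > 180 so the shorter arc goes the other way: Δh = 327 − 360 = -33°.
H = 12 + 0.82 × (-33) = -15.06 → -15 → -15 mod 360 = 345°
S = 69 + 0.82 × (75 − 69) = 73.92 → 74%
L = 72 + 0.82 × (29 − 72) = 36.74 → 37%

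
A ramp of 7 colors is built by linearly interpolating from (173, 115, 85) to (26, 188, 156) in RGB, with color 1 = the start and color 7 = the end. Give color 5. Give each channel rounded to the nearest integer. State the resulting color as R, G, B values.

(75, 164, 132)

With 7 swatches and endpoints inclusive, swatch 5 sits at t = (5 − 1)/(7 − 1) = 4/6 ≈ 0.6667.
R = 173 + 0.6667 × (26 − 173) = 74.995 → 75
G = 115 + 0.6667 × (188 − 115) = 163.669 → 164
B = 85 + 0.6667 × (156 − 85) = 132.336 → 132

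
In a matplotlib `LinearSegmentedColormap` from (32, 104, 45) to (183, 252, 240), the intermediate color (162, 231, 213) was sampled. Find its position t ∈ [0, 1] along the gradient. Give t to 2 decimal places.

Invert the lerp on the B channel (largest span, 195): t = (213 − 45) / (240 − 45) = 168/195 = 0.86154.
Check on R: (162 − 32)/(183 − 32) = 0.8609 ✓

0.86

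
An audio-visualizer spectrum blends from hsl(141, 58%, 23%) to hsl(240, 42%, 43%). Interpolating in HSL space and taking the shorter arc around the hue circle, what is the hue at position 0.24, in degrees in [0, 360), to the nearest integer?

Hue arc: Δh = 240 − 141 = 99° (|Δh| ≤ 180, already the shorter path).
H = 141 + 0.24 × (99) = 164.76 → 165°

165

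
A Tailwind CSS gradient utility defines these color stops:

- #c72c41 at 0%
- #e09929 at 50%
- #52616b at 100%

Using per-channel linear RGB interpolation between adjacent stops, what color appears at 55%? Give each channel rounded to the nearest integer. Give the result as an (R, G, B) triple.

55% lies between the 50% and 100% stops, so the local fraction is t = (55 − 50)/(100 − 50) = 5/50 ≈ 0.1.
#e09929 → (224, 153, 41); #52616b → (82, 97, 107).
R = 224 + 0.1 × (82 − 224) = 209.8 → 210
G = 153 + 0.1 × (97 − 153) = 147.4 → 147
B = 41 + 0.1 × (107 − 41) = 47.6 → 48

(210, 147, 48)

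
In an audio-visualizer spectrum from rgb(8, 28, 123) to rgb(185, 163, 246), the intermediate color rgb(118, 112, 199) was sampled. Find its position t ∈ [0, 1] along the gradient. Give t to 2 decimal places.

0.62

Invert the lerp on the R channel (largest span, 177): t = (118 − 8) / (185 − 8) = 110/177 = 0.62147.
Check on G: (112 − 28)/(163 − 28) = 0.6222 ✓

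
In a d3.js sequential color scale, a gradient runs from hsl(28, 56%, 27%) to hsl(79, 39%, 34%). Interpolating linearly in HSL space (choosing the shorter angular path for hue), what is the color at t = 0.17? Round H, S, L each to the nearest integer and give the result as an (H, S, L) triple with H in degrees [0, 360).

Hue arc: Δh = 79 − 28 = 51° (|Δh| ≤ 180, already the shorter path).
H = 28 + 0.17 × (51) = 36.67 → 37°
S = 56 + 0.17 × (39 − 56) = 53.11 → 53%
L = 27 + 0.17 × (34 − 27) = 28.19 → 28%

(37, 53, 28)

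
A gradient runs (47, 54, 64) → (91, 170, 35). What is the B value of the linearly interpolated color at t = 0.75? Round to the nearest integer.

B = 64 + 0.75 × (35 − 64) = 42.25 → 42

42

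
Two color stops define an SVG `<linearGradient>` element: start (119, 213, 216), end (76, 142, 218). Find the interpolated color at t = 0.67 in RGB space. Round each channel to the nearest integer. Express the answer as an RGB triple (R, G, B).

(90, 165, 217)

R = 119 + 0.67 × (76 − 119) = 119 + 0.67 × -43 = 90.19 → 90
G = 213 + 0.67 × (142 − 213) = 213 + 0.67 × -71 = 165.43 → 165
B = 216 + 0.67 × (218 − 216) = 216 + 0.67 × 2 = 217.34 → 217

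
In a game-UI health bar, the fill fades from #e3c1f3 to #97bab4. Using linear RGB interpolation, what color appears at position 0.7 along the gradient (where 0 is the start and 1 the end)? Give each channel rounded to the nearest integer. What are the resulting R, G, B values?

(174, 188, 199)

#e3c1f3 → (227, 193, 243); #97bab4 → (151, 186, 180).
R = 227 + 0.7 × (151 − 227) = 227 + 0.7 × -76 = 173.8 → 174
G = 193 + 0.7 × (186 − 193) = 193 + 0.7 × -7 = 188.1 → 188
B = 243 + 0.7 × (180 − 243) = 243 + 0.7 × -63 = 198.9 → 199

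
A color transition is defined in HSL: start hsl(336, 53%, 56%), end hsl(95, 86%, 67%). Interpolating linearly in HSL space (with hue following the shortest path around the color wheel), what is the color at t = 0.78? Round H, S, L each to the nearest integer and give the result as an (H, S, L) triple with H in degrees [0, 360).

(69, 79, 65)

Hue: 95 − 336 = -241°, but |-241| > 180 so the shorter arc goes the other way: Δh = -241 + 360 = 119°.
H = 336 + 0.78 × (119) = 428.82 → 429 → 429 mod 360 = 69°
S = 53 + 0.78 × (86 − 53) = 78.74 → 79%
L = 56 + 0.78 × (67 − 56) = 64.58 → 65%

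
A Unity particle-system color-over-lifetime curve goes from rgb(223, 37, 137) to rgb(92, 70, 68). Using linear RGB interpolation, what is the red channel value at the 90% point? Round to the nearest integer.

R = 223 + 0.9 × (92 − 223) = 105.1 → 105

105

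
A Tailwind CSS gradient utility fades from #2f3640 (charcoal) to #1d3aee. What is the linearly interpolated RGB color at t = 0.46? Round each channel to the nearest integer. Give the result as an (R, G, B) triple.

(39, 56, 144)

#2f3640 → (47, 54, 64); #1d3aee → (29, 58, 238).
R = 47 + 0.46 × (29 − 47) = 47 + 0.46 × -18 = 38.72 → 39
G = 54 + 0.46 × (58 − 54) = 54 + 0.46 × 4 = 55.84 → 56
B = 64 + 0.46 × (238 − 64) = 64 + 0.46 × 174 = 144.04 → 144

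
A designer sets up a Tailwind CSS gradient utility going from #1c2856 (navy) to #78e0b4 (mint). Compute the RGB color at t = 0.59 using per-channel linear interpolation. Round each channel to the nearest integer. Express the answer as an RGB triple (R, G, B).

#1c2856 → (28, 40, 86); #78e0b4 → (120, 224, 180).
R = 28 + 0.59 × (120 − 28) = 28 + 0.59 × 92 = 82.28 → 82
G = 40 + 0.59 × (224 − 40) = 40 + 0.59 × 184 = 148.56 → 149
B = 86 + 0.59 × (180 − 86) = 86 + 0.59 × 94 = 141.46 → 141

(82, 149, 141)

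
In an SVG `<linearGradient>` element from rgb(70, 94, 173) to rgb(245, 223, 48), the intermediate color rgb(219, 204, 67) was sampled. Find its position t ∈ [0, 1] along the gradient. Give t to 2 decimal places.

Invert the lerp on the R channel (largest span, 175): t = (219 − 70) / (245 − 70) = 149/175 = 0.85143.
Check on G: (204 − 94)/(223 − 94) = 0.8527 ✓

0.85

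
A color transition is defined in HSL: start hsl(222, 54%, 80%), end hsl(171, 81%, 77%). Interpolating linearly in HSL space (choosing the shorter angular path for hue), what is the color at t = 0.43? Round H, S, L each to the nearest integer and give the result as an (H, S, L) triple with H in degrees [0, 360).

Hue arc: Δh = 171 − 222 = -51° (|Δh| ≤ 180, already the shorter path).
H = 222 + 0.43 × (-51) = 200.07 → 200°
S = 54 + 0.43 × (81 − 54) = 65.61 → 66%
L = 80 + 0.43 × (77 − 80) = 78.71 → 79%

(200, 66, 79)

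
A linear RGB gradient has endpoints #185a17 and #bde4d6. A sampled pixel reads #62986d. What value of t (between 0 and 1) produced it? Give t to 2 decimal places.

0.45

Invert the lerp on the B channel (largest span, 191): t = (109 − 23) / (214 − 23) = 86/191 = 0.45026.
Check on R: (98 − 24)/(189 − 24) = 0.4485 ✓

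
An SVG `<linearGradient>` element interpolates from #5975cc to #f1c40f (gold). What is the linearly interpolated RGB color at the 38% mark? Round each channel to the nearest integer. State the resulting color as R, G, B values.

#5975cc → (89, 117, 204); #f1c40f → (241, 196, 15).
38% corresponds to t = 0.38.
R = 89 + 0.38 × (241 − 89) = 89 + 0.38 × 152 = 146.76 → 147
G = 117 + 0.38 × (196 − 117) = 117 + 0.38 × 79 = 147.02 → 147
B = 204 + 0.38 × (15 − 204) = 204 + 0.38 × -189 = 132.18 → 132

(147, 147, 132)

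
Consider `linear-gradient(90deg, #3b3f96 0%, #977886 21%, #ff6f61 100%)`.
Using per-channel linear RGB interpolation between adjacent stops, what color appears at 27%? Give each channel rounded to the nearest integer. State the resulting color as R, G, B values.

27% lies between the 21% and 100% stops, so the local fraction is t = (27 − 21)/(100 − 21) = 6/79 ≈ 0.0759.
#977886 → (151, 120, 134); #ff6f61 → (255, 111, 97).
R = 151 + 0.0759 × (255 − 151) = 158.894 → 159
G = 120 + 0.0759 × (111 − 120) = 119.317 → 119
B = 134 + 0.0759 × (97 − 134) = 131.192 → 131

(159, 119, 131)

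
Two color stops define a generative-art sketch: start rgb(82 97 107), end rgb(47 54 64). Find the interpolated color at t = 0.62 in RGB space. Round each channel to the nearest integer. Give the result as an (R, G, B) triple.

R = 82 + 0.62 × (47 − 82) = 82 + 0.62 × -35 = 60.3 → 60
G = 97 + 0.62 × (54 − 97) = 97 + 0.62 × -43 = 70.34 → 70
B = 107 + 0.62 × (64 − 107) = 107 + 0.62 × -43 = 80.34 → 80

(60, 70, 80)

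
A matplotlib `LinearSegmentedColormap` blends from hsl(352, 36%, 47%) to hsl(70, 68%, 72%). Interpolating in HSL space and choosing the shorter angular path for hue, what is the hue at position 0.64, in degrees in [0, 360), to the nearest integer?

42

Hue: 70 − 352 = -282°, but |-282| > 180 so the shorter arc goes the other way: Δh = -282 + 360 = 78°.
H = 352 + 0.64 × (78) = 401.92 → 402 → 402 mod 360 = 42°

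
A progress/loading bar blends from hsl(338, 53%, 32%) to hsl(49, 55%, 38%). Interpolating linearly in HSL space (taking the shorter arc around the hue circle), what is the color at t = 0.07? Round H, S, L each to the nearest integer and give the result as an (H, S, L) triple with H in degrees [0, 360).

Hue: 49 − 338 = -289°, but |-289| > 180 so the shorter arc goes the other way: Δh = -289 + 360 = 71°.
H = 338 + 0.07 × (71) = 342.97 → 343°
S = 53 + 0.07 × (55 − 53) = 53.14 → 53%
L = 32 + 0.07 × (38 − 32) = 32.42 → 32%

(343, 53, 32)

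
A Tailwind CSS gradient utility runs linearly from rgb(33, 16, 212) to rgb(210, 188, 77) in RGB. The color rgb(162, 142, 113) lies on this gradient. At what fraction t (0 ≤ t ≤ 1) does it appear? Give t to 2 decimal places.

Invert the lerp on the R channel (largest span, 177): t = (162 − 33) / (210 − 33) = 129/177 = 0.72881.
Check on G: (142 − 16)/(188 − 16) = 0.7326 ✓

0.73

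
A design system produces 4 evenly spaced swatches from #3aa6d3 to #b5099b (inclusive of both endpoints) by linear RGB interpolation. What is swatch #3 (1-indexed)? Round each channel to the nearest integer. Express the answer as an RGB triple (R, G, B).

With 4 swatches and endpoints inclusive, swatch 3 sits at t = (3 − 1)/(4 − 1) = 2/3 ≈ 0.6667.
#3aa6d3 → (58, 166, 211); #b5099b → (181, 9, 155).
R = 58 + 0.6667 × (181 − 58) = 140.004 → 140
G = 166 + 0.6667 × (9 − 166) = 61.328 → 61
B = 211 + 0.6667 × (155 − 211) = 173.665 → 174

(140, 61, 174)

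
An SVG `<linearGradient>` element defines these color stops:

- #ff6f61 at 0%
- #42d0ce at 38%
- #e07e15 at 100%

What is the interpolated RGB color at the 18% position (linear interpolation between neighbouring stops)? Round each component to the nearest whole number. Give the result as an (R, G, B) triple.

(165, 157, 149)

18% lies between the 0% and 38% stops, so the local fraction is t = (18 − 0)/(38 − 0) = 18/38 ≈ 0.4737.
#ff6f61 → (255, 111, 97); #42d0ce → (66, 208, 206).
R = 255 + 0.4737 × (66 − 255) = 165.471 → 165
G = 111 + 0.4737 × (208 − 111) = 156.949 → 157
B = 97 + 0.4737 × (206 − 97) = 148.633 → 149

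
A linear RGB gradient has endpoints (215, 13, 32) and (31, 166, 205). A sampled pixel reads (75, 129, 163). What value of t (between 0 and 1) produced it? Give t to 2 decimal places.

Invert the lerp on the R channel (largest span, 184): t = (75 − 215) / (31 − 215) = -140/-184 = 0.76087.
Check on G: (129 − 13)/(166 − 13) = 0.7582 ✓

0.76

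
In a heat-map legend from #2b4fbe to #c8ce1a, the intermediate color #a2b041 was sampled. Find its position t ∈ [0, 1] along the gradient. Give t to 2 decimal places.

0.76

Invert the lerp on the B channel (largest span, 164): t = (65 − 190) / (26 − 190) = -125/-164 = 0.7622.
Check on R: (162 − 43)/(200 − 43) = 0.758 ✓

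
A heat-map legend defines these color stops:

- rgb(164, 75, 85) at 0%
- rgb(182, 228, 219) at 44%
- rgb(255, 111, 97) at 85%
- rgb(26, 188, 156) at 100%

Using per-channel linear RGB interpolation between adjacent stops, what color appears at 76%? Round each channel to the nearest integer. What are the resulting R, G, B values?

(239, 137, 124)

76% lies between the 44% and 85% stops, so the local fraction is t = (76 − 44)/(85 − 44) = 32/41 ≈ 0.7805.
R = 182 + 0.7805 × (255 − 182) = 238.976 → 239
G = 228 + 0.7805 × (111 − 228) = 136.681 → 137
B = 219 + 0.7805 × (97 − 219) = 123.779 → 124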